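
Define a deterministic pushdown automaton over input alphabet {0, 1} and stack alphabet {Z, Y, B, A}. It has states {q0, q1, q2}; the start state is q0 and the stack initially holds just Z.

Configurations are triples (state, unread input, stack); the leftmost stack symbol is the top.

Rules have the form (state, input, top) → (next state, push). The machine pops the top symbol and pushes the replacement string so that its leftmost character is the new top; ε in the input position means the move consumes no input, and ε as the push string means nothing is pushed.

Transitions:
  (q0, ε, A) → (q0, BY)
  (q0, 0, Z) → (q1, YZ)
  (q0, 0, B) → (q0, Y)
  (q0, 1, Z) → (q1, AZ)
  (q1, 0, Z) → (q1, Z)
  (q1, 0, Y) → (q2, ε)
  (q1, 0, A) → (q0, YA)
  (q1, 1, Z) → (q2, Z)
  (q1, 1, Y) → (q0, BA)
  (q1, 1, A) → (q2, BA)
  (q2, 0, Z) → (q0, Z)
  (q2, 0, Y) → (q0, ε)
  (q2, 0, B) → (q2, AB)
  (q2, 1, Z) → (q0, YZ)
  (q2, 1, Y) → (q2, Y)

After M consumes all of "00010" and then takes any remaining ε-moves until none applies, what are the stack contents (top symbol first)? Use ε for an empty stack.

YAZ

(q0, 00010, Z)
  read 0, top Z: go to q1, push YZ → (q1, 0010, YZ)
  read 0, top Y: go to q2, push ε → (q2, 010, Z)
  read 0, top Z: go to q0, push Z → (q0, 10, Z)
  read 1, top Z: go to q1, push AZ → (q1, 0, AZ)
  read 0, top A: go to q0, push YA → (q0, ε, YAZ)
All input consumed in state q0 with stack YAZ.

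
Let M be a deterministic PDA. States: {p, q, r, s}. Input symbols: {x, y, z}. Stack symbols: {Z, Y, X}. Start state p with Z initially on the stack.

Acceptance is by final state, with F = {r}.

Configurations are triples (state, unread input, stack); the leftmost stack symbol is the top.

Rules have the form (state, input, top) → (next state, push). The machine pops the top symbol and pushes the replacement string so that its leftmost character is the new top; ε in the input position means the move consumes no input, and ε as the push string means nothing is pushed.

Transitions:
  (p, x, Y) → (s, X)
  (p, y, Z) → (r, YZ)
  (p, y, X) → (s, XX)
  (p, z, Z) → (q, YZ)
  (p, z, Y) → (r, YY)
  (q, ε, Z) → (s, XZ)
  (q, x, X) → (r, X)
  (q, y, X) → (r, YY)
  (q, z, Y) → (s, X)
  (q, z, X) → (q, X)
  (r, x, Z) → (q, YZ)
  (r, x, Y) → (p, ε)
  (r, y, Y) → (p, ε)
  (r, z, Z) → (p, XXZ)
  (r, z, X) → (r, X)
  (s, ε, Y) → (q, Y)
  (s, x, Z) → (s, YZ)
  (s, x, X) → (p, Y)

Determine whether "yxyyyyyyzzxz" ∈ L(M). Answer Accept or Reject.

(p, yxyyyyyyzzxz, Z)
  read y, top Z: go to r, push YZ → (r, xyyyyyyzzxz, YZ)
  read x, top Y: go to p, push ε → (p, yyyyyyzzxz, Z)
  read y, top Z: go to r, push YZ → (r, yyyyyzzxz, YZ)
  read y, top Y: go to p, push ε → (p, yyyyzzxz, Z)
  read y, top Z: go to r, push YZ → (r, yyyzzxz, YZ)
  read y, top Y: go to p, push ε → (p, yyzzxz, Z)
  read y, top Z: go to r, push YZ → (r, yzzxz, YZ)
  read y, top Y: go to p, push ε → (p, zzxz, Z)
  read z, top Z: go to q, push YZ → (q, zxz, YZ)
  read z, top Y: go to s, push X → (s, xz, XZ)
  read x, top X: go to p, push Y → (p, z, YZ)
  read z, top Y: go to r, push YY → (r, ε, YYZ)
All input consumed; state r ∈ F.

Accept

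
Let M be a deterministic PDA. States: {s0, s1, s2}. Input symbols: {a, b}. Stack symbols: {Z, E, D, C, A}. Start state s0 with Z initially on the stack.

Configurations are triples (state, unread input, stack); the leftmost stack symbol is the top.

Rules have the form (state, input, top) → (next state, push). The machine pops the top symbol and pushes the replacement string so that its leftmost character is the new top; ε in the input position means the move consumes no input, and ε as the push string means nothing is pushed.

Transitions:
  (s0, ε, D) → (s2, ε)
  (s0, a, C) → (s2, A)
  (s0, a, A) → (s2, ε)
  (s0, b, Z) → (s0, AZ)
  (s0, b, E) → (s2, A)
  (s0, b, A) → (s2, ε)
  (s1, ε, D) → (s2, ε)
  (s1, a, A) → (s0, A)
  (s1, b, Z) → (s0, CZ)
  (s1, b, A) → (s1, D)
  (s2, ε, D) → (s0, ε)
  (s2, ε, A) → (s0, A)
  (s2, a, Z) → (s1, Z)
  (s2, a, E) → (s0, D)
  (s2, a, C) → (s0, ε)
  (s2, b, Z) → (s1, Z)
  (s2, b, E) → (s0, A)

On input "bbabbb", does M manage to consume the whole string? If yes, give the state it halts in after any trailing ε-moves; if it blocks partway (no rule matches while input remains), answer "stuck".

stuck

(s0, bbabbb, Z) ⊢ (s0, babbb, AZ) ⊢ (s2, abbb, Z) ⊢ (s1, bbb, Z) ⊢ (s0, bb, CZ)
No transition for (s0, b, top C); M blocks with input bb remaining.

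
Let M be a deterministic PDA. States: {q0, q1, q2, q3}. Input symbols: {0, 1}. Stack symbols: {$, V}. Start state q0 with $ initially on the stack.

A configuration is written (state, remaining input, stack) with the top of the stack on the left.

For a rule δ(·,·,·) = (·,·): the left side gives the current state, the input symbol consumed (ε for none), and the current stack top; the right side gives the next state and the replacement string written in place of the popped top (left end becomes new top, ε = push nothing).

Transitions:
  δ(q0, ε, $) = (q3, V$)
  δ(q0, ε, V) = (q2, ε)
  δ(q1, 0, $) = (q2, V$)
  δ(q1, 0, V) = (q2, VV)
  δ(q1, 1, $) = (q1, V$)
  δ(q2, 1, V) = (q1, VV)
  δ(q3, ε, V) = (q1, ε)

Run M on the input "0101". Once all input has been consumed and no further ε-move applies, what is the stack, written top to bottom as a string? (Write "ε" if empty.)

(q0, 0101, $)
  ε-move, top $: go to q3, push V$ → (q3, 0101, V$)
  ε-move, top V: go to q1, push ε → (q1, 0101, $)
  read 0, top $: go to q2, push V$ → (q2, 101, V$)
  read 1, top V: go to q1, push VV → (q1, 01, VV$)
  read 0, top V: go to q2, push VV → (q2, 1, VVV$)
  read 1, top V: go to q1, push VV → (q1, ε, VVVV$)
All input consumed in state q1 with stack VVVV$.

VVVV$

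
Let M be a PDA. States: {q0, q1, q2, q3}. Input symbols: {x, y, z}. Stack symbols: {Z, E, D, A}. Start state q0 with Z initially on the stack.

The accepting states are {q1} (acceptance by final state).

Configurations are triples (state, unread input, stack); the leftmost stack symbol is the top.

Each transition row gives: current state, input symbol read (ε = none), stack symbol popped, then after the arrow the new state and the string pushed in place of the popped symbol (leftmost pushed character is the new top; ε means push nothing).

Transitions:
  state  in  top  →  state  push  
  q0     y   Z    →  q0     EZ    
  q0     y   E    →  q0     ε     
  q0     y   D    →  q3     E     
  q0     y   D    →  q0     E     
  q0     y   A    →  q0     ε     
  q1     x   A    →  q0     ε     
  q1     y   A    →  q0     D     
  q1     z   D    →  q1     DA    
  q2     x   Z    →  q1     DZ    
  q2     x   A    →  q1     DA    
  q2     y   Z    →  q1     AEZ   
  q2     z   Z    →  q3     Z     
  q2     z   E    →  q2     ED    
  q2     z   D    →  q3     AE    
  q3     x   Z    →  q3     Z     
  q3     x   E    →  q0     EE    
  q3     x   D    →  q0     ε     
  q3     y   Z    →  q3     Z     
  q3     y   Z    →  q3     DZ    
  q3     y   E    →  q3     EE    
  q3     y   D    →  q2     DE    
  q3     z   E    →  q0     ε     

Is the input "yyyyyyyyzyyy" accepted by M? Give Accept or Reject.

No computation consumes all input and reaches a final state.

Reject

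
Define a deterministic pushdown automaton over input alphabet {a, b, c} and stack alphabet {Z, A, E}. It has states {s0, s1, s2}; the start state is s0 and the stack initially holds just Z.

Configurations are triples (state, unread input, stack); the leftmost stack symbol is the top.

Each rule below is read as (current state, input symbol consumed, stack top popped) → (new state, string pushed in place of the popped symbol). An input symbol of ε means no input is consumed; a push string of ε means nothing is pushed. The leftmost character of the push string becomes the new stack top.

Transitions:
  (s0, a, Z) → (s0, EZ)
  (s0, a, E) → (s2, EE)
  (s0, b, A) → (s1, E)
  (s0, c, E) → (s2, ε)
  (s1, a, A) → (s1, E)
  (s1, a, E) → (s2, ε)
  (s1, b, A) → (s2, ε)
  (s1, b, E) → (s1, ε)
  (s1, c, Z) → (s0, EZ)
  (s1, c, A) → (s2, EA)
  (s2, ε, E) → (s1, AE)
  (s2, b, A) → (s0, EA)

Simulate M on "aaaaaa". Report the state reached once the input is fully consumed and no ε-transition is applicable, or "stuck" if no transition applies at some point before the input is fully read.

s1

(s0, aaaaaa, Z) ⊢ (s0, aaaaa, EZ) ⊢ (s2, aaaa, EEZ) ⊢ (s1, aaaa, AEEZ) ⊢ (s1, aaa, EEEZ) ⊢ (s2, aa, EEZ) ⊢ (s1, aa, AEEZ) ⊢ (s1, a, EEEZ) ⊢ (s2, ε, EEZ) ⊢ (s1, ε, AEEZ)
All input consumed; M is in state s1.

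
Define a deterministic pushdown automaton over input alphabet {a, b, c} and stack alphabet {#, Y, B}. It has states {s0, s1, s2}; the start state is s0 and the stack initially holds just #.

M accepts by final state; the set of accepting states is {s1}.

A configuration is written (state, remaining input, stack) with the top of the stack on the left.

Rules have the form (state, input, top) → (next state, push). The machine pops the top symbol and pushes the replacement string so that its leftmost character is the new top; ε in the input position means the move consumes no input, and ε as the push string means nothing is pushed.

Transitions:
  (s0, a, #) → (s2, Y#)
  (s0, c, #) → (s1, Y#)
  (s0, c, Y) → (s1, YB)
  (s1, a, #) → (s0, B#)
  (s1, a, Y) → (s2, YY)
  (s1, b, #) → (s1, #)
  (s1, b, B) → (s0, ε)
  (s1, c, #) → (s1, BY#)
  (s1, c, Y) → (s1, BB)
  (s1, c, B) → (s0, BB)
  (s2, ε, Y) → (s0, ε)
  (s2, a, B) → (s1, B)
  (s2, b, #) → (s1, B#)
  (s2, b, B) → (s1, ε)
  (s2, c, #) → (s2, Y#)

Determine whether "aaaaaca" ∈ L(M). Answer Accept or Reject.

(s0, aaaaaca, #) ⊢ (s2, aaaaca, Y#) ⊢ (s0, aaaaca, #) ⊢ (s2, aaaca, Y#) ⊢ (s0, aaaca, #) ⊢ (s2, aaca, Y#) ⊢ (s0, aaca, #) ⊢ (s2, aca, Y#) ⊢ (s0, aca, #) ⊢ (s2, ca, Y#) ⊢ (s0, ca, #) ⊢ (s1, a, Y#) ⊢ (s2, ε, YY#) ⊢ (s0, ε, Y#)
All input consumed; state s0 ∉ F and no further ε-move applies.

Reject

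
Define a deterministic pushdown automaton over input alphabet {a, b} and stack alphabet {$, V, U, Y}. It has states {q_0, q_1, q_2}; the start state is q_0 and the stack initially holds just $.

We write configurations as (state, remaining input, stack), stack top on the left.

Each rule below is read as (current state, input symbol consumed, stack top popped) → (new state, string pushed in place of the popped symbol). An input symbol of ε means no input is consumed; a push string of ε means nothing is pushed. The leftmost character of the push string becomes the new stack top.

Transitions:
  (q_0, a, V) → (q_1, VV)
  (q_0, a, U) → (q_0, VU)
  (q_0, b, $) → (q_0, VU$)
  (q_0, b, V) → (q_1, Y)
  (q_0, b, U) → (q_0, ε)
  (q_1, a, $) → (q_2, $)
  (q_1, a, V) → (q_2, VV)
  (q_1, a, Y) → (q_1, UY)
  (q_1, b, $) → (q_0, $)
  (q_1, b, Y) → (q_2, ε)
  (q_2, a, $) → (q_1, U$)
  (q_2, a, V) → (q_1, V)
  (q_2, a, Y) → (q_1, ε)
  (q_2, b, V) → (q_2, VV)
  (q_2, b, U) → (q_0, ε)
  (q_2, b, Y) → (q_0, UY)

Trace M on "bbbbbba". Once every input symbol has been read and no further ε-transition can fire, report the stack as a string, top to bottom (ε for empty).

UYU$

(q_0, bbbbbba, $)
  read b, top $: go to q_0, push VU$ → (q_0, bbbbba, VU$)
  read b, top V: go to q_1, push Y → (q_1, bbbba, YU$)
  read b, top Y: go to q_2, push ε → (q_2, bbba, U$)
  read b, top U: go to q_0, push ε → (q_0, bba, $)
  read b, top $: go to q_0, push VU$ → (q_0, ba, VU$)
  read b, top V: go to q_1, push Y → (q_1, a, YU$)
  read a, top Y: go to q_1, push UY → (q_1, ε, UYU$)
All input consumed in state q_1 with stack UYU$.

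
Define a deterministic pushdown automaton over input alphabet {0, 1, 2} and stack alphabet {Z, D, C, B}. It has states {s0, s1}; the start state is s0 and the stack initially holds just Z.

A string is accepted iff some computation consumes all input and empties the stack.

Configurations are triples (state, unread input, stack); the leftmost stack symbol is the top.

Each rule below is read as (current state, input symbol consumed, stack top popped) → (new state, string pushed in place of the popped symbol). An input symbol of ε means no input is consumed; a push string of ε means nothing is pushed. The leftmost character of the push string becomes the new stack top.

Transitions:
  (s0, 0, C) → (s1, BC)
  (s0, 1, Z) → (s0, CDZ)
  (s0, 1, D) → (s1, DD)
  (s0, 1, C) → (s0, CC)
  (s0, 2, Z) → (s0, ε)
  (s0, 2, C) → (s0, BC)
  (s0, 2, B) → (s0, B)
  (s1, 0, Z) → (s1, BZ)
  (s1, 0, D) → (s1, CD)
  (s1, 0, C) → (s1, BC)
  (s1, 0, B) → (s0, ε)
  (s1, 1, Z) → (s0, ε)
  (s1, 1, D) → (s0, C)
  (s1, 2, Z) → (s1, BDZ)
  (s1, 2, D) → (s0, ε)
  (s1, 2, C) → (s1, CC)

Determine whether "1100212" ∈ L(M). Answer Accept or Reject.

Reject

(s0, 1100212, Z)
  read 1, top Z: go to s0, push CDZ → (s0, 100212, CDZ)
  read 1, top C: go to s0, push CC → (s0, 00212, CCDZ)
  read 0, top C: go to s1, push BC → (s1, 0212, BCCDZ)
  read 0, top B: go to s0, push ε → (s0, 212, CCDZ)
  read 2, top C: go to s0, push BC → (s0, 12, BCCDZ)
No transition applies at (s0, 12, BCCDZ); input not fully consumed.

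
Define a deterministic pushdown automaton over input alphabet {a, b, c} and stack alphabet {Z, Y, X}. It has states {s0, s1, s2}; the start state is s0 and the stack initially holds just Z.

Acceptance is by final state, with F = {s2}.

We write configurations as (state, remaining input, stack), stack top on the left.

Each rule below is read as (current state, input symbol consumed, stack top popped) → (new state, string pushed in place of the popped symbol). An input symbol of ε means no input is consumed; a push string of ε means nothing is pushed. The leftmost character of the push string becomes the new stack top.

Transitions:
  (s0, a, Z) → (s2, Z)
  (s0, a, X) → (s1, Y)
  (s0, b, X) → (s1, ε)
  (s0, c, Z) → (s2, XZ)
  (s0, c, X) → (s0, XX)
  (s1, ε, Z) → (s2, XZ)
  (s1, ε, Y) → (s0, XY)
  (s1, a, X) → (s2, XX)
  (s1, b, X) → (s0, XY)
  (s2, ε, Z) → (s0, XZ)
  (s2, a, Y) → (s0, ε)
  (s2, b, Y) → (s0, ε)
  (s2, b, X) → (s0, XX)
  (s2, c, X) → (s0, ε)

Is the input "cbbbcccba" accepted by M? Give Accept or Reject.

Accept

(s0, cbbbcccba, Z)
  read c, top Z: go to s2, push XZ → (s2, bbbcccba, XZ)
  read b, top X: go to s0, push XX → (s0, bbcccba, XXZ)
  read b, top X: go to s1, push ε → (s1, bcccba, XZ)
  read b, top X: go to s0, push XY → (s0, cccba, XYZ)
  read c, top X: go to s0, push XX → (s0, ccba, XXYZ)
  read c, top X: go to s0, push XX → (s0, cba, XXXYZ)
  read c, top X: go to s0, push XX → (s0, ba, XXXXYZ)
  read b, top X: go to s1, push ε → (s1, a, XXXYZ)
  read a, top X: go to s2, push XX → (s2, ε, XXXXYZ)
All input consumed; state s2 ∈ F.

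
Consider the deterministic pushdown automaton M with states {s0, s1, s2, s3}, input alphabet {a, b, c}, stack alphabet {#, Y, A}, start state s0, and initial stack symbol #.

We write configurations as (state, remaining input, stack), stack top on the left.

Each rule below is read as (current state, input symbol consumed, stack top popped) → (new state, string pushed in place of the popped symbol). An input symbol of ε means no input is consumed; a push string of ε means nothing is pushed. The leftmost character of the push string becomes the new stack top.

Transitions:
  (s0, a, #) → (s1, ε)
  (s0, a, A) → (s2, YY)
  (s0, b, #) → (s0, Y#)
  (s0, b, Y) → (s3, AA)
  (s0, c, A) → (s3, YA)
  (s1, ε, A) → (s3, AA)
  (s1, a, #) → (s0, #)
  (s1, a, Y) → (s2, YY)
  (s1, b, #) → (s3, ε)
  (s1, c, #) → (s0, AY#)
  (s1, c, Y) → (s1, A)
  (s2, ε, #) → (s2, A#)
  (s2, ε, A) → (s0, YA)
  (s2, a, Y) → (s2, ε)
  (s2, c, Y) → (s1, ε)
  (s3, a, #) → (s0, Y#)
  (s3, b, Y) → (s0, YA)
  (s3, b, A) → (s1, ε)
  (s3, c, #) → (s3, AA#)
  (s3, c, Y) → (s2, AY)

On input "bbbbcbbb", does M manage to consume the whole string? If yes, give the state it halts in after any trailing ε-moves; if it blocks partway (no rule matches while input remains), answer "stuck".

(s0, bbbbcbbb, #) ⊢ (s0, bbbcbbb, Y#) ⊢ (s3, bbcbbb, AA#) ⊢ (s1, bcbbb, A#) ⊢ (s3, bcbbb, AA#) ⊢ (s1, cbbb, A#) ⊢ (s3, cbbb, AA#)
No transition for (s3, c, top A); M blocks with input cbbb remaining.

stuck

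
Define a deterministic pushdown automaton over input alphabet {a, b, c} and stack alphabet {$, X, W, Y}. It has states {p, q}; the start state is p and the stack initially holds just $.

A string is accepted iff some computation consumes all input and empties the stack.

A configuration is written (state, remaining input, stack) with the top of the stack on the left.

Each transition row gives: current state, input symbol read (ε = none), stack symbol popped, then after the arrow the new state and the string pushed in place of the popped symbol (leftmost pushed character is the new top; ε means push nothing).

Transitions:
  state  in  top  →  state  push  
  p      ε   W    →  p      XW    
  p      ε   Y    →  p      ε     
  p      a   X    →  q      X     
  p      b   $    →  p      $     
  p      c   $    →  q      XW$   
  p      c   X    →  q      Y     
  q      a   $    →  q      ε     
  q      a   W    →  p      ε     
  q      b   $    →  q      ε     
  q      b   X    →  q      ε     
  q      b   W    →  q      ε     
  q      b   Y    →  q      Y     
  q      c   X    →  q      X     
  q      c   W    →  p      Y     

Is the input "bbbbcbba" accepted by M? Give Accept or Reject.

Accept

(p, bbbbcbba, $) ⊢ (p, bbbcbba, $) ⊢ (p, bbcbba, $) ⊢ (p, bcbba, $) ⊢ (p, cbba, $) ⊢ (q, bba, XW$) ⊢ (q, ba, W$) ⊢ (q, a, $) ⊢ (q, ε, ε)
All input consumed and the stack is empty.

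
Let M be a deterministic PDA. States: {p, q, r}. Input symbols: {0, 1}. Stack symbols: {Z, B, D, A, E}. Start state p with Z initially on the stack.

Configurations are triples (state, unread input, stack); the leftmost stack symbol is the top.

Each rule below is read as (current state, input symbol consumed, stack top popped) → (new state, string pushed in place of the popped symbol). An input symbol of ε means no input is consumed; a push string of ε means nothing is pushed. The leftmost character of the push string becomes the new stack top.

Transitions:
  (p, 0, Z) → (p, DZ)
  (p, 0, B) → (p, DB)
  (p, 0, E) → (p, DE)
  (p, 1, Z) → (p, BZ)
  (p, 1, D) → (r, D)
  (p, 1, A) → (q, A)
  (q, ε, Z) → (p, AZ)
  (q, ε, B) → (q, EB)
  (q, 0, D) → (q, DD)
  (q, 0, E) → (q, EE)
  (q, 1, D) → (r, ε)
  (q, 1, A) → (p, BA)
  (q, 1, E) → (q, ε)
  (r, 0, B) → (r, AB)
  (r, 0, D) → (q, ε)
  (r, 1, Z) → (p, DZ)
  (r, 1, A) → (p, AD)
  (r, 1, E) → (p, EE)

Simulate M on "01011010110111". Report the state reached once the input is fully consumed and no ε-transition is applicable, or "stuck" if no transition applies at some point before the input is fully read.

q

(p, 01011010110111, Z)
  read 0, top Z: go to p, push DZ → (p, 1011010110111, DZ)
  read 1, top D: go to r, push D → (r, 011010110111, DZ)
  read 0, top D: go to q, push ε → (q, 11010110111, Z)
  ε-move, top Z: go to p, push AZ → (p, 11010110111, AZ)
  read 1, top A: go to q, push A → (q, 1010110111, AZ)
  read 1, top A: go to p, push BA → (p, 010110111, BAZ)
  read 0, top B: go to p, push DB → (p, 10110111, DBAZ)
  read 1, top D: go to r, push D → (r, 0110111, DBAZ)
  read 0, top D: go to q, push ε → (q, 110111, BAZ)
  ε-move, top B: go to q, push EB → (q, 110111, EBAZ)
  read 1, top E: go to q, push ε → (q, 10111, BAZ)
  ε-move, top B: go to q, push EB → (q, 10111, EBAZ)
  read 1, top E: go to q, push ε → (q, 0111, BAZ)
  ε-move, top B: go to q, push EB → (q, 0111, EBAZ)
  read 0, top E: go to q, push EE → (q, 111, EEBAZ)
  read 1, top E: go to q, push ε → (q, 11, EBAZ)
  read 1, top E: go to q, push ε → (q, 1, BAZ)
  ε-move, top B: go to q, push EB → (q, 1, EBAZ)
  read 1, top E: go to q, push ε → (q, ε, BAZ)
  ε-move, top B: go to q, push EB → (q, ε, EBAZ)
All input consumed; M is in state q.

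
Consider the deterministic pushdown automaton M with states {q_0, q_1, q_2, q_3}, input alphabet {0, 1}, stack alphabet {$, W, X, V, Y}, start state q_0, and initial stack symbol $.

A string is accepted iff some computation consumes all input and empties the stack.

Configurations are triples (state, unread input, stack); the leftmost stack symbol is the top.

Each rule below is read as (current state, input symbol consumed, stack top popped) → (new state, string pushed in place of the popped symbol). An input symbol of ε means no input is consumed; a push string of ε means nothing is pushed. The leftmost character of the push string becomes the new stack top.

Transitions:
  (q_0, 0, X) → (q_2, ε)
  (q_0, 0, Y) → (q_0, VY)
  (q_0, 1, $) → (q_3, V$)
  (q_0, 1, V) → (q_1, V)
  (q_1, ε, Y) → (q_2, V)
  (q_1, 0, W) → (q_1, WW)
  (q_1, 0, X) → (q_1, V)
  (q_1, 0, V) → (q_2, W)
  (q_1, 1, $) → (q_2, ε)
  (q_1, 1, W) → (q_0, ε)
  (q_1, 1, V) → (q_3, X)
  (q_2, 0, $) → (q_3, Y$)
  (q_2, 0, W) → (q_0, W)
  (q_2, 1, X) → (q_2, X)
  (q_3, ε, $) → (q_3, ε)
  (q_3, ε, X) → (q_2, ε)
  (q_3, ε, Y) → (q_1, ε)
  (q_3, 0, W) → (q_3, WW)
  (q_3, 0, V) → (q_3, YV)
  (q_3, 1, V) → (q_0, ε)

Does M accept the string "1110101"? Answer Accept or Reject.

Accept

(q_0, 1110101, $) ⊢ (q_3, 110101, V$) ⊢ (q_0, 10101, $) ⊢ (q_3, 0101, V$) ⊢ (q_3, 101, YV$) ⊢ (q_1, 101, V$) ⊢ (q_3, 01, X$) ⊢ (q_2, 01, $) ⊢ (q_3, 1, Y$) ⊢ (q_1, 1, $) ⊢ (q_2, ε, ε)
All input consumed and the stack is empty.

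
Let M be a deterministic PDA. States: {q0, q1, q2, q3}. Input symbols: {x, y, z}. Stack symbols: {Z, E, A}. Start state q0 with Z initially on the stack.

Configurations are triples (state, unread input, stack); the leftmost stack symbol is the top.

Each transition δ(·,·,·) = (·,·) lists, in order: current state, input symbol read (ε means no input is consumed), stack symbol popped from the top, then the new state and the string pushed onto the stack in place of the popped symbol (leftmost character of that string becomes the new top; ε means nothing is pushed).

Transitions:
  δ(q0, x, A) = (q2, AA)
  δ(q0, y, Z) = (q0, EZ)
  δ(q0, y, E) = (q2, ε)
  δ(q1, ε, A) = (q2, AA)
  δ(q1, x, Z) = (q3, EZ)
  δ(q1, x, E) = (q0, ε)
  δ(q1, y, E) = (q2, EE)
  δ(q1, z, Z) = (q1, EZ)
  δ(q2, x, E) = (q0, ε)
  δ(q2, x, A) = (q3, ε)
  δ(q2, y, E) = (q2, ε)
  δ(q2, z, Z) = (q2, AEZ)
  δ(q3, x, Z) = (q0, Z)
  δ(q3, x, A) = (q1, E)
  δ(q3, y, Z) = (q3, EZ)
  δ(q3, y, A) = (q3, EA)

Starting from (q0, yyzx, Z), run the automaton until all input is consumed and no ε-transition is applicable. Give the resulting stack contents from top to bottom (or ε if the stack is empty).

EZ

(q0, yyzx, Z) ⊢ (q0, yzx, EZ) ⊢ (q2, zx, Z) ⊢ (q2, x, AEZ) ⊢ (q3, ε, EZ)
All input consumed in state q3 with stack EZ.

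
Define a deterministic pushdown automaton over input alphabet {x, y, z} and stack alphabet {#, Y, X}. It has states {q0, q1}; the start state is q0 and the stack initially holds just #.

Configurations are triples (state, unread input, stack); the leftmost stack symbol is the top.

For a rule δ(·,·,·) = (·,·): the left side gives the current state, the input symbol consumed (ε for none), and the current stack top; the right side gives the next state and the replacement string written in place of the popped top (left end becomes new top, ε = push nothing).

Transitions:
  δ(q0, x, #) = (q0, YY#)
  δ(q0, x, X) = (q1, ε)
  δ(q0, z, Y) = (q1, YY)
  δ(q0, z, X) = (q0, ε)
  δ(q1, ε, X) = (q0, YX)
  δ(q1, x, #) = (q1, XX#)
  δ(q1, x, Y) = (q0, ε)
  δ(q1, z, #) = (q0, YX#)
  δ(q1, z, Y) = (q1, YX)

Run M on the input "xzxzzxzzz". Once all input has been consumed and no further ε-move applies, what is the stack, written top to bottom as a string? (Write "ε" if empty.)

YXYY#

(q0, xzxzzxzzz, #)
  read x, top #: go to q0, push YY# → (q0, zxzzxzzz, YY#)
  read z, top Y: go to q1, push YY → (q1, xzzxzzz, YYY#)
  read x, top Y: go to q0, push ε → (q0, zzxzzz, YY#)
  read z, top Y: go to q1, push YY → (q1, zxzzz, YYY#)
  read z, top Y: go to q1, push YX → (q1, xzzz, YXYY#)
  read x, top Y: go to q0, push ε → (q0, zzz, XYY#)
  read z, top X: go to q0, push ε → (q0, zz, YY#)
  read z, top Y: go to q1, push YY → (q1, z, YYY#)
  read z, top Y: go to q1, push YX → (q1, ε, YXYY#)
All input consumed in state q1 with stack YXYY#.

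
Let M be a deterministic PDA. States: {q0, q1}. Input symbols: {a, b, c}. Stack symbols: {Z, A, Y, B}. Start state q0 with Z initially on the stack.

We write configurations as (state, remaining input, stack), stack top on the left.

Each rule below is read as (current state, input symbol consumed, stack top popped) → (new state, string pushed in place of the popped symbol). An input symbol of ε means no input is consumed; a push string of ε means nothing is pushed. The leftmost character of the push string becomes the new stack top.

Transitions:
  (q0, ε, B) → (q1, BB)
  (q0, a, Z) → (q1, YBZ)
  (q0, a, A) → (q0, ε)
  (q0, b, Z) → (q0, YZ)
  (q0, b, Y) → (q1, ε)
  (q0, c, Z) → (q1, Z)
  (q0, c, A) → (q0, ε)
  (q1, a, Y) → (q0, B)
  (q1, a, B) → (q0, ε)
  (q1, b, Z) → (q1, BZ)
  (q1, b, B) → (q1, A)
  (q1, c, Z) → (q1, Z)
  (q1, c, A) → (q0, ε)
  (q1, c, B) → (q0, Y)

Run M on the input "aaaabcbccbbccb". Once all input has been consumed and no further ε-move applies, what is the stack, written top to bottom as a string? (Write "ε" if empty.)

BZ

(q0, aaaabcbccbbccb, Z)
  read a, top Z: go to q1, push YBZ → (q1, aaabcbccbbccb, YBZ)
  read a, top Y: go to q0, push B → (q0, aabcbccbbccb, BBZ)
  ε-move, top B: go to q1, push BB → (q1, aabcbccbbccb, BBBZ)
  read a, top B: go to q0, push ε → (q0, abcbccbbccb, BBZ)
  ε-move, top B: go to q1, push BB → (q1, abcbccbbccb, BBBZ)
  read a, top B: go to q0, push ε → (q0, bcbccbbccb, BBZ)
  ε-move, top B: go to q1, push BB → (q1, bcbccbbccb, BBBZ)
  read b, top B: go to q1, push A → (q1, cbccbbccb, ABBZ)
  read c, top A: go to q0, push ε → (q0, bccbbccb, BBZ)
  ε-move, top B: go to q1, push BB → (q1, bccbbccb, BBBZ)
  read b, top B: go to q1, push A → (q1, ccbbccb, ABBZ)
  read c, top A: go to q0, push ε → (q0, cbbccb, BBZ)
  ε-move, top B: go to q1, push BB → (q1, cbbccb, BBBZ)
  read c, top B: go to q0, push Y → (q0, bbccb, YBBZ)
  read b, top Y: go to q1, push ε → (q1, bccb, BBZ)
  read b, top B: go to q1, push A → (q1, ccb, ABZ)
  read c, top A: go to q0, push ε → (q0, cb, BZ)
  ε-move, top B: go to q1, push BB → (q1, cb, BBZ)
  read c, top B: go to q0, push Y → (q0, b, YBZ)
  read b, top Y: go to q1, push ε → (q1, ε, BZ)
All input consumed in state q1 with stack BZ.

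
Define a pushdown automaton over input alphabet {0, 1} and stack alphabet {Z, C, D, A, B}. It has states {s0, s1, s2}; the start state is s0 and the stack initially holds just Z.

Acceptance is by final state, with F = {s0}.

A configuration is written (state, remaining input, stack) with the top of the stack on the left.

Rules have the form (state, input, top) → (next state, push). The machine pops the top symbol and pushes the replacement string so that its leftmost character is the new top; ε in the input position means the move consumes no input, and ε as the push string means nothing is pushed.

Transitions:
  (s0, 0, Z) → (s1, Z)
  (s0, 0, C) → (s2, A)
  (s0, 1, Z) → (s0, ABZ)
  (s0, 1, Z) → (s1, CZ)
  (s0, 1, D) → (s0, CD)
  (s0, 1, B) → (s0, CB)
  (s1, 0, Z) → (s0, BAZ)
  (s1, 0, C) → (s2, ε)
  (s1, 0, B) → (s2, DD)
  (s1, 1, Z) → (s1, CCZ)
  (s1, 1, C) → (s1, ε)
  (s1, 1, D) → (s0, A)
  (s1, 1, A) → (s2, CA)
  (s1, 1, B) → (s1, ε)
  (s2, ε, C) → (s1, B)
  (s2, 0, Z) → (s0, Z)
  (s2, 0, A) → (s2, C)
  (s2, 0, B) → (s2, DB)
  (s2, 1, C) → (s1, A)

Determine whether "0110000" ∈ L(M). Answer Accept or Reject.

Accept

One accepting computation: (s0, 0110000, Z) ⊢ (s1, 110000, Z) ⊢ (s1, 10000, CCZ) ⊢ (s1, 0000, CZ) ⊢ (s2, 000, Z) ⊢ (s0, 00, Z) ⊢ (s1, 0, Z) ⊢ (s0, ε, BAZ)
All input consumed and state s0 ∈ F.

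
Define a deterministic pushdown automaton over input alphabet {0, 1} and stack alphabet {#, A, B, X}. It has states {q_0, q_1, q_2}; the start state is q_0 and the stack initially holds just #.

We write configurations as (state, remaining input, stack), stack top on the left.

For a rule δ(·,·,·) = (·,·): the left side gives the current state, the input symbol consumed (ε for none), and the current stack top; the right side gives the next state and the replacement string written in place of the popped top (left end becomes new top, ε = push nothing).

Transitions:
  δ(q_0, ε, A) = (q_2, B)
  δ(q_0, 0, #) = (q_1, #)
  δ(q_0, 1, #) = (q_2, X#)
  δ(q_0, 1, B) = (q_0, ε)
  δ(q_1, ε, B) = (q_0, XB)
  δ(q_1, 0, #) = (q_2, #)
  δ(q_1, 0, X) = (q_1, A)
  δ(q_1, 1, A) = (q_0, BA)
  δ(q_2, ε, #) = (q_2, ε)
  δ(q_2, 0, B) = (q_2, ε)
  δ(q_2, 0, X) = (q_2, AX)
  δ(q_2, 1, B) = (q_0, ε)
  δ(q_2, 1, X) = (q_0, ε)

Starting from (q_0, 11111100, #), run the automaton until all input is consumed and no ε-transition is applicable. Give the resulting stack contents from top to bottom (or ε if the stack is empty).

ε

(q_0, 11111100, #) ⊢ (q_2, 1111100, X#) ⊢ (q_0, 111100, #) ⊢ (q_2, 11100, X#) ⊢ (q_0, 1100, #) ⊢ (q_2, 100, X#) ⊢ (q_0, 00, #) ⊢ (q_1, 0, #) ⊢ (q_2, ε, #) ⊢ (q_2, ε, ε)
All input consumed in state q_2 with stack ε.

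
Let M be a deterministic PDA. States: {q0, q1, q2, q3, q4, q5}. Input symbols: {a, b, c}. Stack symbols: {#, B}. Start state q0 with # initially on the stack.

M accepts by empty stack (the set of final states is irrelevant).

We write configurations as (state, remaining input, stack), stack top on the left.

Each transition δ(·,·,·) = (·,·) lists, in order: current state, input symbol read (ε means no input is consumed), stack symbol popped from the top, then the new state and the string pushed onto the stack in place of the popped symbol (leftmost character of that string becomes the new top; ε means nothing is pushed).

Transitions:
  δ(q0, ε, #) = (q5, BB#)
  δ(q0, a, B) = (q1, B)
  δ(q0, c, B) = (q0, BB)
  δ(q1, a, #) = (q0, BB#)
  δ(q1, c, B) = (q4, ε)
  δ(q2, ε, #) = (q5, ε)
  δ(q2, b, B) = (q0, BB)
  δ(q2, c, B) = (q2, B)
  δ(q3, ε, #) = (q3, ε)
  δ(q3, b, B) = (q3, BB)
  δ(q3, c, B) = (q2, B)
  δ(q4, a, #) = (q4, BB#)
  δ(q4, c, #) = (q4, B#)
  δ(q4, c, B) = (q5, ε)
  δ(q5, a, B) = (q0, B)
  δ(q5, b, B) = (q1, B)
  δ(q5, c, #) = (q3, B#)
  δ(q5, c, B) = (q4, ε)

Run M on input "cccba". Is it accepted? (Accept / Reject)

(q0, cccba, #)
  ε-move, top #: go to q5, push BB# → (q5, cccba, BB#)
  read c, top B: go to q4, push ε → (q4, ccba, B#)
  read c, top B: go to q5, push ε → (q5, cba, #)
  read c, top #: go to q3, push B# → (q3, ba, B#)
  read b, top B: go to q3, push BB → (q3, a, BB#)
No transition applies at (q3, a, BB#); input not fully consumed.

Reject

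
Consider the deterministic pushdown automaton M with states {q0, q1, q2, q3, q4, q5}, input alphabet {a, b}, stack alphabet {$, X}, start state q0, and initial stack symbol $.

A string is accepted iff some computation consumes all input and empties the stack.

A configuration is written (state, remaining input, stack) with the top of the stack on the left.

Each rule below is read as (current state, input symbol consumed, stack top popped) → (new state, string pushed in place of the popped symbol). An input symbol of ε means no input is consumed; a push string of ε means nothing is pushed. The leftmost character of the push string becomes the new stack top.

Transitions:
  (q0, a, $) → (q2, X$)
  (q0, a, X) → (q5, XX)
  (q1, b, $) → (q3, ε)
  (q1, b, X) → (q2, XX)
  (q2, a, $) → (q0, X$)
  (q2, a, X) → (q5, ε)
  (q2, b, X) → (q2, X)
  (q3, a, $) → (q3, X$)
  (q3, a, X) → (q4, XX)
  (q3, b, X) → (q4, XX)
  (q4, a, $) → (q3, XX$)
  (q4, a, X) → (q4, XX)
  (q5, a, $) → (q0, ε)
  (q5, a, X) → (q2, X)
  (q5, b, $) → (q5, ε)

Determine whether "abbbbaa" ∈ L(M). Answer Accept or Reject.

(q0, abbbbaa, $) ⊢ (q2, bbbbaa, X$) ⊢ (q2, bbbaa, X$) ⊢ (q2, bbaa, X$) ⊢ (q2, baa, X$) ⊢ (q2, aa, X$) ⊢ (q5, a, $) ⊢ (q0, ε, ε)
All input consumed and the stack is empty.

Accept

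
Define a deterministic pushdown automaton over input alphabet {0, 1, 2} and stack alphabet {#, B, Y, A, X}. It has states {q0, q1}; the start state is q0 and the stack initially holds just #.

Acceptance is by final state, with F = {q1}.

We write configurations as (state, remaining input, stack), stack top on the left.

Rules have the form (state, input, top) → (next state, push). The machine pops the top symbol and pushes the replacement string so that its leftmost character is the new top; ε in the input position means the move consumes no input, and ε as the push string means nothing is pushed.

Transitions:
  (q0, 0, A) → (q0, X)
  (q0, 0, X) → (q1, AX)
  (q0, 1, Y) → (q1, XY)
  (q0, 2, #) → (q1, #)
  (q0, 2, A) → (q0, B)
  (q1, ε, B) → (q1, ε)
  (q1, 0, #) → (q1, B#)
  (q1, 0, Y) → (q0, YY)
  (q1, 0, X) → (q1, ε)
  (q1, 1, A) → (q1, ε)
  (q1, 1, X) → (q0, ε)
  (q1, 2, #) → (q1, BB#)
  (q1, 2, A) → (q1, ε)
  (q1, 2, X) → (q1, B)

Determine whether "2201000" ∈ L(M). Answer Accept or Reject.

Reject

(q0, 2201000, #)
  read 2, top #: go to q1, push # → (q1, 201000, #)
  read 2, top #: go to q1, push BB# → (q1, 01000, BB#)
  ε-move, top B: go to q1, push ε → (q1, 01000, B#)
  ε-move, top B: go to q1, push ε → (q1, 01000, #)
  read 0, top #: go to q1, push B# → (q1, 1000, B#)
  ε-move, top B: go to q1, push ε → (q1, 1000, #)
No transition applies at (q1, 1000, #); input not fully consumed.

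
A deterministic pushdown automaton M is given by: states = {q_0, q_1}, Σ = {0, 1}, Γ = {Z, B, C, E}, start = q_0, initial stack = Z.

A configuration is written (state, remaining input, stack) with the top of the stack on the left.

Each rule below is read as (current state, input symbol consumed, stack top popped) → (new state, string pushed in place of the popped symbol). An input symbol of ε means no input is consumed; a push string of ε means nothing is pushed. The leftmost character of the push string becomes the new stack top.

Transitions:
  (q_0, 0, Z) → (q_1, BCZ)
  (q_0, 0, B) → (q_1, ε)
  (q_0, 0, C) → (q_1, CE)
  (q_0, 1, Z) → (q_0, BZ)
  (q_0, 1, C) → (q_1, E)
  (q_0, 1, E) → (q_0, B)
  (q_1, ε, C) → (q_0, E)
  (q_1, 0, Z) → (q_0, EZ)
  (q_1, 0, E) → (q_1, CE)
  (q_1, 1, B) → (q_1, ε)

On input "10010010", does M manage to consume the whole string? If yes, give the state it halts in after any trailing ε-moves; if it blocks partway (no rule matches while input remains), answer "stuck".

(q_0, 10010010, Z)
  read 1, top Z: go to q_0, push BZ → (q_0, 0010010, BZ)
  read 0, top B: go to q_1, push ε → (q_1, 010010, Z)
  read 0, top Z: go to q_0, push EZ → (q_0, 10010, EZ)
  read 1, top E: go to q_0, push B → (q_0, 0010, BZ)
  read 0, top B: go to q_1, push ε → (q_1, 010, Z)
  read 0, top Z: go to q_0, push EZ → (q_0, 10, EZ)
  read 1, top E: go to q_0, push B → (q_0, 0, BZ)
  read 0, top B: go to q_1, push ε → (q_1, ε, Z)
All input consumed; M is in state q_1.

q_1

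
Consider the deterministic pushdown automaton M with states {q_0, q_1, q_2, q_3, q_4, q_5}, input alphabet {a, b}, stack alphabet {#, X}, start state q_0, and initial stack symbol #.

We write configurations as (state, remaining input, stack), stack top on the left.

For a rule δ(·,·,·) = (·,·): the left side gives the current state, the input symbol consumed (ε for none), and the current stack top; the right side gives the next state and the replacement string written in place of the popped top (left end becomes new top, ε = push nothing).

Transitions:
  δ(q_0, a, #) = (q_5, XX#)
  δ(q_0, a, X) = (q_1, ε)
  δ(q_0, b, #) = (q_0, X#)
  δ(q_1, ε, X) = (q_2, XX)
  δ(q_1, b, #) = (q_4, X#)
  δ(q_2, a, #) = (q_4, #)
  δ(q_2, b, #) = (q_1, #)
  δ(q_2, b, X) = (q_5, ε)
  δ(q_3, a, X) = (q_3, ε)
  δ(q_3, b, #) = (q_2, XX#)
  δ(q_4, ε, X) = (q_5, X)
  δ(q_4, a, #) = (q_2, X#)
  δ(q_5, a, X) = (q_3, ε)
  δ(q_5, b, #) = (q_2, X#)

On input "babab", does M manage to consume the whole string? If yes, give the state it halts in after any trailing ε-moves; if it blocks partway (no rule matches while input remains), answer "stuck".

q_2

(q_0, babab, #) ⊢ (q_0, abab, X#) ⊢ (q_1, bab, #) ⊢ (q_4, ab, X#) ⊢ (q_5, ab, X#) ⊢ (q_3, b, #) ⊢ (q_2, ε, XX#)
All input consumed; M is in state q_2.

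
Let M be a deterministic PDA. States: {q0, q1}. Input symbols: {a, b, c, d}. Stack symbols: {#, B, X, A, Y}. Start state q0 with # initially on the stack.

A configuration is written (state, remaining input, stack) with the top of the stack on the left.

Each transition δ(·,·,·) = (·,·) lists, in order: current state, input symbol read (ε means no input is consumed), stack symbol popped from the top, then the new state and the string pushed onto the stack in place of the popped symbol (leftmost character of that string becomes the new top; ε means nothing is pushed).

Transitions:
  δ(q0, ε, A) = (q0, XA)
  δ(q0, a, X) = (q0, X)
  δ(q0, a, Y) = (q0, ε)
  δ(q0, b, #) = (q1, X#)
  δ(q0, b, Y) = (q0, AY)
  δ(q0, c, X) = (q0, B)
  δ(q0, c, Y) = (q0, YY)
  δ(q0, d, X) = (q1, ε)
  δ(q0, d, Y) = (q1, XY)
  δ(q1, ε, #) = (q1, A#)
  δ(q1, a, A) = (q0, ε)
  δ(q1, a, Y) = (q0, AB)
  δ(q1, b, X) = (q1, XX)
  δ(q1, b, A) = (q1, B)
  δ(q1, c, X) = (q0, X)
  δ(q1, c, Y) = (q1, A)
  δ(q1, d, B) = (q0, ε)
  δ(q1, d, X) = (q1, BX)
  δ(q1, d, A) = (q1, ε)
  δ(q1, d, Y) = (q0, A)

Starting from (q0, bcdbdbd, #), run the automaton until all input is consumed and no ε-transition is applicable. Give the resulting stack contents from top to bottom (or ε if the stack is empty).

BX#

(q0, bcdbdbd, #)
  read b, top #: go to q1, push X# → (q1, cdbdbd, X#)
  read c, top X: go to q0, push X → (q0, dbdbd, X#)
  read d, top X: go to q1, push ε → (q1, bdbd, #)
  ε-move, top #: go to q1, push A# → (q1, bdbd, A#)
  read b, top A: go to q1, push B → (q1, dbd, B#)
  read d, top B: go to q0, push ε → (q0, bd, #)
  read b, top #: go to q1, push X# → (q1, d, X#)
  read d, top X: go to q1, push BX → (q1, ε, BX#)
All input consumed in state q1 with stack BX#.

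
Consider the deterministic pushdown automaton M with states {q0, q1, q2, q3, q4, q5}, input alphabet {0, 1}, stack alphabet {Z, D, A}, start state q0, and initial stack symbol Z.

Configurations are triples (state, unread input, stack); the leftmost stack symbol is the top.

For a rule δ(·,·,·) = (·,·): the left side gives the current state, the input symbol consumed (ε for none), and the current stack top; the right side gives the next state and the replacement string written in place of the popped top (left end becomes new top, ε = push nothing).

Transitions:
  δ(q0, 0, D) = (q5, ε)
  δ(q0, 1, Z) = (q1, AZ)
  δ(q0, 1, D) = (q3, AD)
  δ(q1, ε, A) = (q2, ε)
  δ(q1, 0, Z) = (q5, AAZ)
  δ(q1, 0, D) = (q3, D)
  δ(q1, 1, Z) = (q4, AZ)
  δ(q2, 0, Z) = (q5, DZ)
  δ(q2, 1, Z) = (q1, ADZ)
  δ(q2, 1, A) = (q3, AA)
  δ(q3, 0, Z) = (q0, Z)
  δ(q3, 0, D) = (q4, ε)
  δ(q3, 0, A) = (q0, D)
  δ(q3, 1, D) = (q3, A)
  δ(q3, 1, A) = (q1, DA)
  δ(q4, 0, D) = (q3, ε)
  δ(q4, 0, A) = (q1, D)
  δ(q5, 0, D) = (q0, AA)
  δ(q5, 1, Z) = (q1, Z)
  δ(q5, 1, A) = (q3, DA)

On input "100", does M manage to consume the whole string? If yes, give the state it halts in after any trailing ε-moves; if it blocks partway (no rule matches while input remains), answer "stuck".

(q0, 100, Z) ⊢ (q1, 00, AZ) ⊢ (q2, 00, Z) ⊢ (q5, 0, DZ) ⊢ (q0, ε, AAZ)
All input consumed; M is in state q0.

q0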